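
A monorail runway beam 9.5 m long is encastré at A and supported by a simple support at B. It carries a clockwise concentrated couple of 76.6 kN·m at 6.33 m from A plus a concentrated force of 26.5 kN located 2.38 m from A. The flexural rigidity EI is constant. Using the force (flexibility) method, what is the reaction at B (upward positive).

Choose R_B as the redundant. The primary structure is the cantilever fixed at A.
Free-end deflection of the primary structure under the applied loading (downward +):
  clockwise couple 76.6 at a = 6.33: M₀a(2L − a)/(2EI) = 3072/EI
  point load 26.5 at a = 2.38: Pa²(3L − a)/(6EI) = 653.5/EI
  δ_0 = 3725/EI
Tip deflection under a unit load at B: L³/(3EI) = 285.8/EI.
The prop prevents deflection at B: R_B = δ_0/δ_{BB} = 3725/285.8 = 13.03 kN.

R_B = 13.03 kN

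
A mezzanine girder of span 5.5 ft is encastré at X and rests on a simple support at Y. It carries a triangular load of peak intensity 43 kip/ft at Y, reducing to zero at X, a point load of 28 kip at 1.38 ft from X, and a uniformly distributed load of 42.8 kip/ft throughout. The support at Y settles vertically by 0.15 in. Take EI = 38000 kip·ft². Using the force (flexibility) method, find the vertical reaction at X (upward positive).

R_X = 234.5 kip

Release the roller at Y. Primary structure: cantilever fixed at X.
Deflection at Y on the released cantilever, summing each load's contribution:
  triangular load, peak 43 at the free end: 11w₀L⁴/(120EI) = 3607/EI
  point load 28 at a = 1.38: Pa²(3L − a)/(6EI) = 134.4/EI
  UDL 42.8: wL⁴/(8EI) = 4896/EI
  δ_0 = 8637/EI
Tip deflection under a unit load at Y: L³/(3EI) = 55.46/EI.
With EI = 38000 kip·ft²: δ_0 = 0.22729 ft and δ_{YY} = 0.001459 ft/kip.
Compatibility — the beam at Y must follow the support down by 0.0125 ft: δ_0 − R_Y·δ_{YY} = 0.0125, so R_Y = (0.22729 − 0.0125)/0.001459 = 147.2 kip.
Vertical equilibrium: R_X = ΣP − R_Y = 381.6 − 147.2 = 234.5 kip.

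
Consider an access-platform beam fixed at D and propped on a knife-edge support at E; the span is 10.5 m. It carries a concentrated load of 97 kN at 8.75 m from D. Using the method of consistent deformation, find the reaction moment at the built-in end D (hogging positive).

Remove the prop at E; the released (primary) structure is a cantilever built in at D.
Downward deflection at the released point E due to the loads:
  point load 97 at a = 8.75: Pa²(3L − a)/(6EI) = 28159/EI
Tip deflection under a unit load at E: L³/(3EI) = 385.9/EI.
Compatibility at E: δ_0 − R_E·δ_{EE} = 0, so R_E = 28159/385.9 = 72.97 kN.
Moment equilibrium about D: M_D = Σ(load moments about D) − R_E·L = 848.8 − 72.97×10.5 = 82.52 kN·m.

M_D = 82.52 kN·m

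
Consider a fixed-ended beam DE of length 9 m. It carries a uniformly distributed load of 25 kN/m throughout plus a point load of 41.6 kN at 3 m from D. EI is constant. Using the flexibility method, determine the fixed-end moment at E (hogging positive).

M_E = 196.5 kN·m

Release both end moments; the primary structure is a simply-supported span DE with redundants M_D and M_E.
End rotations of the released simple span under the applied load (×1/EI):
  at D: UDL 25: wL³/(24EI) = 759.4/EI
  at E: UDL 25: wL³/(24EI) = 759.4/EI
  at D: point load 41.6 at a = 3: Pab(L + b)/(6LEI) = 208/EI
  at E: point load 41.6 at a = 3: Pab(L + a)/(6LEI) = 166.4/EI
  θ_D0 = 967.4/EI,  θ_E0 = 925.8/EI
Flexibility coefficients: a unit moment at one end gives L/(3EI) there and L/(6EI) at the far end, so f₁₁ = f₂₂ = 3/EI and f₁₂ = f₂₁ = 1.5/EI.
Compatibility — zero rotation at each built-in end:
  3 M_D + 1.5 M_E = 967.4
  1.5 M_D + 3 M_E = 925.8
Solving the pair gives M_D = 224.2 kN·m and M_E = 196.5 kN·m (hogging).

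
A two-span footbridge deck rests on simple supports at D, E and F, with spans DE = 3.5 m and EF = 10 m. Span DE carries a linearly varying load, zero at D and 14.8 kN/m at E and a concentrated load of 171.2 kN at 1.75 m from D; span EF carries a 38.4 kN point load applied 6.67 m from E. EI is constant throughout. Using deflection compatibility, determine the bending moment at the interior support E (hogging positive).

M_E = 74.37 kN·m

Release continuity at E by inserting a hinge; the redundant is the internal moment M_E. The primary structure is two simply-supported spans DE and EF.
Discontinuity in slope at E on the released structure — sum the simple-span end rotations:
  span DE: triangular load, peak 14.8: w₀L³/(45EI) = 14.1/EI
  span DE: point load 171.2 at a = 1.75: Pab(L + a)/(6LEI) = 131.1/EI
  span EF: point load 38.4 at a = 6.67: Pab(L + b)/(6LEI) = 189.5/EI
  relative rotation θ_0 = (145.2 + 189.5)/EI = 334.7/EI
A unit hogging moment at E produces rotation L₁/(3EI) + L₂/(3EI) = 4.5/EI.
Compatibility: M_E·(L₁+L₂)/(3EI) = θ_0, giving M_E = 74.37 kN·m (hogging).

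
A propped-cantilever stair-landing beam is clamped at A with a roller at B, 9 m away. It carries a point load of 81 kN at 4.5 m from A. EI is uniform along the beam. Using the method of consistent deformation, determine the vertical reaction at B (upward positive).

R_B = 25.31 kN

Choose R_B as the redundant. The primary structure is the cantilever fixed at A.
Primary-structure tip deflection at B by superposition:
  point load 81 at a = 4.5: Pa²(3L − a)/(6EI) = 6151/EI
Flexibility coefficient — unit upward force at B: δ_{BB} = L³/(3EI) = 243/EI.
The prop prevents deflection at B: R_B = δ_0/δ_{BB} = 6151/243 = 25.31 kN.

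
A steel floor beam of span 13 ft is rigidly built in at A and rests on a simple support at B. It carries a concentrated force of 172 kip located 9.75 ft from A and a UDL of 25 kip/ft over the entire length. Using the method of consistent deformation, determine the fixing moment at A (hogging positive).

Release the roller at B. Primary structure: cantilever fixed at A.
Free-end deflection of the primary structure under the applied loading (downward +):
  point load 172 at a = 9.75: Pa²(3L − a)/(6EI) = 79710/EI
  UDL 25: wL⁴/(8EI) = 89253/EI
  δ_0 = 168963/EI
Tip deflection under a unit load at B: L³/(3EI) = 732.3/EI.
Compatibility at B: δ_0 − R_B·δ_{BB} = 0, so R_B = 168963/732.3 = 230.7 kip.
Moment equilibrium about A: M_A = Σ(load moments about A) − R_B·L = 3790 − 230.7×13 = 790.2 kip·ft.

M_A = 790.2 kip·ft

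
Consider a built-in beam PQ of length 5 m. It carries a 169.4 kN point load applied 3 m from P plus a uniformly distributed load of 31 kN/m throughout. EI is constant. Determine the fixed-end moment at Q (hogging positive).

Release both end moments; the primary structure is a simply-supported span PQ with redundants M_P and M_Q.
End rotations of the released simple span under the applied load (×1/EI):
  at P: point load 169.4 at a = 3: Pab(L + b)/(6LEI) = 237.2/EI
  at Q: point load 169.4 at a = 3: Pab(L + a)/(6LEI) = 271/EI
  at P: UDL 31: wL³/(24EI) = 161.5/EI
  at Q: UDL 31: wL³/(24EI) = 161.5/EI
  θ_P0 = 398.6/EI,  θ_Q0 = 432.5/EI
Flexibility coefficients: a unit moment at one end gives L/(3EI) there and L/(6EI) at the far end, so f₁₁ = f₂₂ = 1.667/EI and f₁₂ = f₂₁ = 0.8333/EI.
Compatibility — zero rotation at each built-in end:
  1.667 M_P + 0.8333 M_Q = 398.6
  0.8333 M_P + 1.667 M_Q = 432.5
Solving the pair gives M_P = 145.9 kN·m and M_Q = 186.6 kN·m (hogging).

M_Q = 186.6 kN·m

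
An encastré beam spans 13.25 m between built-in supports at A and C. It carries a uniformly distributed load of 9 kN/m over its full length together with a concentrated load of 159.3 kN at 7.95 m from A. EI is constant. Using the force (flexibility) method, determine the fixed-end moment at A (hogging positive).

Release both end moments; the primary structure is a simply-supported span AC with redundants M_A and M_C.
Simple-span end rotations at A and C under the given loads:
  at A: UDL 9: wL³/(24EI) = 872.3/EI
  at C: UDL 9: wL³/(24EI) = 872.3/EI
  at A: point load 159.3 at a = 7.95: Pab(L + b)/(6LEI) = 1566/EI
  at C: point load 159.3 at a = 7.95: Pab(L + a)/(6LEI) = 1790/EI
  θ_A0 = 2438/EI,  θ_C0 = 2662/EI
Flexibility coefficients: a unit moment at one end gives L/(3EI) there and L/(6EI) at the far end, so f₁₁ = f₂₂ = 4.417/EI and f₁₂ = f₂₁ = 2.208/EI.
Compatibility — zero rotation at each built-in end:
  4.417 M_A + 2.208 M_C = 2438
  2.208 M_A + 4.417 M_C = 2662
Solving the pair gives M_A = 334.3 kN·m and M_C = 435.6 kN·m (hogging).

M_A = 334.3 kN·m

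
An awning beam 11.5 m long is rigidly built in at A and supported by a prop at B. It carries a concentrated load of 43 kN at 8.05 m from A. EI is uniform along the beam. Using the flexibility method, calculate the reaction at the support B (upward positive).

Choose R_B as the redundant. The primary structure is the cantilever fixed at A.
Downward deflection at the released point B due to the loads:
  point load 43 at a = 8.05: Pa²(3L − a)/(6EI) = 12284/EI
Tip deflection under a unit load at B: L³/(3EI) = 507/EI.
The prop prevents deflection at B: R_B = δ_0/δ_{BB} = 12284/507 = 24.23 kN.

R_B = 24.23 kN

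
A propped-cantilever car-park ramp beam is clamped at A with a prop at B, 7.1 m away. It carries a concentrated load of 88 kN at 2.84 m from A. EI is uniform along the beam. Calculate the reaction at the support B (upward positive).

Choose R_B as the redundant. The primary structure is the cantilever fixed at A.
Downward deflection at the released point B due to the loads:
  point load 88 at a = 2.84: Pa²(3L − a)/(6EI) = 2184/EI
Flexibility coefficient — unit upward force at B: δ_{BB} = L³/(3EI) = 119.3/EI.
The prop prevents deflection at B: R_B = δ_0/δ_{BB} = 2184/119.3 = 18.3 kN.

R_B = 18.3 kN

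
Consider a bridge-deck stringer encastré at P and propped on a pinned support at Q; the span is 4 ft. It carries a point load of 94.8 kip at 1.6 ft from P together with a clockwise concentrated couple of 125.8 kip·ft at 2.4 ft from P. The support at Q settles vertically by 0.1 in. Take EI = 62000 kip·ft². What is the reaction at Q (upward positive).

R_Q = 35.13 kip

Take the reaction at Q as the redundant and release it; the primary structure is a cantilever fixed at P.
Downward deflection at the released point Q due to the loads:
  point load 94.8 at a = 1.6: Pa²(3L − a)/(6EI) = 420.7/EI
  clockwise couple 125.8 at a = 2.4: M₀a(2L − a)/(2EI) = 845.4/EI
  δ_0 = 1266/EI
Flexibility coefficient — unit upward force at Q: δ_{QQ} = L³/(3EI) = 21.33/EI.
With EI = 62000 kip·ft²: δ_0 = 0.02042 ft and δ_{QQ} = 0.000344 ft/kip.
Compatibility — the beam at Q must follow the support down by 0.008333 ft: δ_0 − R_Q·δ_{QQ} = 0.008333, so R_Q = (0.02042 − 0.008333)/0.000344 = 35.13 kip.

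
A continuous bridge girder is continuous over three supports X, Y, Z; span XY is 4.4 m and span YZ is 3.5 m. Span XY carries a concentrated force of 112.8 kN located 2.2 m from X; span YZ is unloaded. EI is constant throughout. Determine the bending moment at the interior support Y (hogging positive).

Insert a hinge at Y; M_Y is the redundant, and each span becomes simply supported.
Rotations at Y on the released spans (each span's end-slope, ×1/EI):
  span XY: point load 112.8 at a = 2.2: Pab(L + a)/(6LEI) = 136.5/EI
  relative rotation θ_0 = (136.5 + 0)/EI = 136.5/EI
A unit hogging moment at Y produces rotation L₁/(3EI) + L₂/(3EI) = 2.633/EI.
Slope continuity at Y: θ_0 = M_Y·2.633/EI, so M_Y = 136.5/2.633 = 51.83 kN·m (hogging).

M_Y = 51.83 kN·m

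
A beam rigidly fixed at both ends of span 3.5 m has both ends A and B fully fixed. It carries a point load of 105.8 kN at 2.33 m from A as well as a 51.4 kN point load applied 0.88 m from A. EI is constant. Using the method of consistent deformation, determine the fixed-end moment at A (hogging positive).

M_A = 52.89 kN·m

Release both end moments; the primary structure is a simply-supported span AB with redundants M_A and M_B.
End rotations of the released simple span under the applied load (×1/EI):
  at A: point load 105.8 at a = 2.33: Pab(L + b)/(6LEI) = 64.14/EI
  at B: point load 105.8 at a = 2.33: Pab(L + a)/(6LEI) = 80.07/EI
  at A: point load 51.4 at a = 0.88: Pab(L + b)/(6LEI) = 34.54/EI
  at B: point load 51.4 at a = 0.88: Pab(L + a)/(6LEI) = 24.72/EI
  θ_A0 = 98.68/EI,  θ_B0 = 104.8/EI
Flexibility coefficients: a unit moment at one end gives L/(3EI) there and L/(6EI) at the far end, so f₁₁ = f₂₂ = 1.167/EI and f₁₂ = f₂₁ = 0.5833/EI.
Compatibility — zero rotation at each built-in end:
  1.167 M_A + 0.5833 M_B = 98.68
  0.5833 M_A + 1.167 M_B = 104.8
Solving the pair gives M_A = 52.89 kN·m and M_B = 63.37 kN·m (hogging).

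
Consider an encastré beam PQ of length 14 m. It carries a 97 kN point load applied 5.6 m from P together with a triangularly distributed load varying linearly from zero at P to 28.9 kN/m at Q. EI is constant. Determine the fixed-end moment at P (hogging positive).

Take the two fixed-end moments M_P, M_Q as redundants; the released structure is the simple span PQ.
On the primary (simply-supported) span, the end slopes from the loading are:
  at P: point load 97 at a = 5.6: Pab(L + b)/(6LEI) = 1217/EI
  at Q: point load 97 at a = 5.6: Pab(L + a)/(6LEI) = 1065/EI
  at P: triangular load, peak 28.9: 7w₀L³/(360EI) = 1542/EI
  at Q: triangular load, peak 28.9: w₀L³/(45EI) = 1762/EI
  θ_P0 = 2759/EI,  θ_Q0 = 2827/EI
Flexibility coefficients: a unit moment at one end gives L/(3EI) there and L/(6EI) at the far end, so f₁₁ = f₂₂ = 4.667/EI and f₁₂ = f₂₁ = 2.333/EI.
Compatibility — zero rotation at each built-in end:
  4.667 M_P + 2.333 M_Q = 2759
  2.333 M_P + 4.667 M_Q = 2827
Solving the pair gives M_P = 384.4 kN·m and M_Q = 413.6 kN·m (hogging).

M_P = 384.4 kN·m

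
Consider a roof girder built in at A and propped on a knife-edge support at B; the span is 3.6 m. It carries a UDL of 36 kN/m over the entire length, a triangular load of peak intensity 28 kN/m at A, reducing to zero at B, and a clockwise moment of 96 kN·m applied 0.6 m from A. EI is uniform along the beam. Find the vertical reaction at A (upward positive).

R_A = 109.1 kN

Release the roller at B. Primary structure: cantilever fixed at A.
Deflection at B on the released cantilever, summing each load's contribution:
  UDL 36: wL⁴/(8EI) = 755.8/EI
  triangular load, peak 28 at the fixed end: w₀L⁴/(30EI) = 156.8/EI
  clockwise couple 96 at a = 0.6: M₀a(2L − a)/(2EI) = 190.1/EI
  δ_0 = 1103/EI
Tip deflection under a unit load at B: L³/(3EI) = 15.55/EI.
Compatibility at B: δ_0 − R_B·δ_{BB} = 0, so R_B = 1103/15.55 = 70.9 kN.
Vertical equilibrium: R_A = ΣP − R_B = 180 − 70.9 = 109.1 kN.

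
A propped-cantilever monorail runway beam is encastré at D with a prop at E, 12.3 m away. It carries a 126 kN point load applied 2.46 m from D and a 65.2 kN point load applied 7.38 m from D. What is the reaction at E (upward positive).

R_E = 35.22 kN

Remove the prop at E; the released (primary) structure is a cantilever built in at D.
Downward deflection at the released point E due to the loads:
  point load 126 at a = 2.46: Pa²(3L − a)/(6EI) = 4377/EI
  point load 65.2 at a = 7.38: Pa²(3L − a)/(6EI) = 17471/EI
  δ_0 = 21848/EI
Flexibility coefficient — unit upward force at E: δ_{EE} = L³/(3EI) = 620.3/EI.
The prop prevents deflection at E: R_E = δ_0/δ_{EE} = 21848/620.3 = 35.22 kN.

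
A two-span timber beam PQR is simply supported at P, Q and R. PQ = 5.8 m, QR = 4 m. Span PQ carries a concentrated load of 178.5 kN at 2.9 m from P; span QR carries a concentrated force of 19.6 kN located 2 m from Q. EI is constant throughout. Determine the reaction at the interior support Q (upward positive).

R_Q = 150.1 kN

Take M_Q as the redundant. Released structure: two simple spans PQ and QR with a hinge at Q.
Discontinuity in slope at Q on the released structure — sum the simple-span end rotations:
  span PQ: point load 178.5 at a = 2.9: Pab(L + a)/(6LEI) = 375.3/EI
  span QR: point load 19.6 at a = 2: Pab(L + b)/(6LEI) = 19.6/EI
  relative rotation θ_0 = (375.3 + 19.6)/EI = 394.9/EI
A unit hogging moment at Q produces rotation L₁/(3EI) + L₂/(3EI) = 3.267/EI.
Compatibility: M_Q·(L₁+L₂)/(3EI) = θ_0, giving M_Q = 120.9 kN·m (hogging).
Span PQ, ΣM about P with M_Q applied at Q: R_Q^{PQ}·5.8 = 517.6 + 120.9, so R_Q^{PQ} = 110.1 kN and R_P = 178.5 − 110.1 = 68.41 kN.
Span QR, ΣM about R: R_Q^{QR}·4 = 39.2 + 120.9, so R_Q^{QR} = 40.02 kN and R_R = 19.6 − 40.02 = -20.42 kN.
R_Q = 110.1 + 40.02 = 150.1 kN.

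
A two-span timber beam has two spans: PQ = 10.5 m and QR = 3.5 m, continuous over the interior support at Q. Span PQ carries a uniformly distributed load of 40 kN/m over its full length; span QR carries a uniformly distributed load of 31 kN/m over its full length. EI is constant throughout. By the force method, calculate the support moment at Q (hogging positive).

Release continuity at Q by inserting a hinge; the redundant is the internal moment M_Q. The primary structure is two simply-supported spans PQ and QR.
End slopes at the hinge Q, treating each span as simply supported:
  span PQ: UDL 40: wL³/(24EI) = 1929/EI
  span QR: UDL 31: wL³/(24EI) = 55.38/EI
  relative rotation θ_0 = (1929 + 55.38)/EI = 1985/EI
A unit hogging moment at Q produces rotation L₁/(3EI) + L₂/(3EI) = 4.667/EI.
Compatibility: M_Q·(L₁+L₂)/(3EI) = θ_0, giving M_Q = 425.3 kN·m (hogging).

M_Q = 425.3 kN·m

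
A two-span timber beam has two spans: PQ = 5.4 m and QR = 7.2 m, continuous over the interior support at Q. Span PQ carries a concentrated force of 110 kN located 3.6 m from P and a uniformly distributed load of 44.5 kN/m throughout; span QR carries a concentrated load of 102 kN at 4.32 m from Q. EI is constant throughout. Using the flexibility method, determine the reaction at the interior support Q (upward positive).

Insert a hinge at Q; M_Q is the redundant, and each span becomes simply supported.
Discontinuity in slope at Q on the released structure — sum the simple-span end rotations:
  span PQ: point load 110 at a = 3.6: Pab(L + a)/(6LEI) = 198/EI
  span PQ: UDL 44.5: wL³/(24EI) = 292/EI
  span QR: point load 102 at a = 4.32: Pab(L + b)/(6LEI) = 296.1/EI
  relative rotation θ_0 = (490 + 296.1)/EI = 786.1/EI
A unit hogging moment at Q produces rotation L₁/(3EI) + L₂/(3EI) = 4.2/EI.
Slope continuity at Q: θ_0 = M_Q·4.2/EI, so M_Q = 786.1/4.2 = 187.2 kN·m (hogging).
Span PQ, ΣM about P with M_Q applied at Q: R_Q^{PQ}·5.4 = 1045 + 187.2, so R_Q^{PQ} = 228.1 kN and R_P = 350.3 − 228.1 = 122.2 kN.
Span QR, ΣM about R: R_Q^{QR}·7.2 = 293.8 + 187.2, so R_Q^{QR} = 66.79 kN and R_R = 102 − 66.79 = 35.21 kN.
R_Q = 228.1 + 66.79 = 294.9 kN.

R_Q = 294.9 kN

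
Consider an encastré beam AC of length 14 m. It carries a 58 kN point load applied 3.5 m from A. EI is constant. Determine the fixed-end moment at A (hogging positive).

Take the two fixed-end moments M_A, M_C as redundants; the released structure is the simple span AC.
On the primary (simply-supported) span, the end slopes from the loading are:
  at A: point load 58 at a = 3.5: Pab(L + b)/(6LEI) = 621.7/EI
  at C: point load 58 at a = 3.5: Pab(L + a)/(6LEI) = 444.1/EI
  θ_A0 = 621.7/EI,  θ_C0 = 444.1/EI
Flexibility coefficients: a unit moment at one end gives L/(3EI) there and L/(6EI) at the far end, so f₁₁ = f₂₂ = 4.667/EI and f₁₂ = f₂₁ = 2.333/EI.
Compatibility — zero rotation at each built-in end:
  4.667 M_A + 2.333 M_C = 621.7
  2.333 M_A + 4.667 M_C = 444.1
Solving the pair gives M_A = 114.2 kN·m and M_C = 38.06 kN·m (hogging).

M_A = 114.2 kN·m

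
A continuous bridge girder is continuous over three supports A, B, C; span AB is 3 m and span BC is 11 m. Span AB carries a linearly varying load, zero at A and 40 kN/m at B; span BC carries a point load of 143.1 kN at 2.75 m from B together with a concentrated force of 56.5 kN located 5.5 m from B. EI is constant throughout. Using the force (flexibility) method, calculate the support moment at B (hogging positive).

M_B = 299.6 kN·m

Take M_B as the redundant. Released structure: two simple spans AB and BC with a hinge at B.
End slopes at the hinge B, treating each span as simply supported:
  span AB: triangular load, peak 40: w₀L³/(45EI) = 24/EI
  span BC: point load 143.1 at a = 2.75: Pab(L + b)/(6LEI) = 946.9/EI
  span BC: point load 56.5 at a = 5.5: Pab(L + b)/(6LEI) = 427.3/EI
  relative rotation θ_0 = (24 + 1374)/EI = 1398/EI
A unit hogging moment at B produces rotation L₁/(3EI) + L₂/(3EI) = 4.667/EI.
Slope continuity at B: θ_0 = M_B·4.667/EI, so M_B = 1398/4.667 = 299.6 kN·m (hogging).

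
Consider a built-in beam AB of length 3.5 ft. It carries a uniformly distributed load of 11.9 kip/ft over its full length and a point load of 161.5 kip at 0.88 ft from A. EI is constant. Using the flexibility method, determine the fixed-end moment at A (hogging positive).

Release both end moments; the primary structure is a simply-supported span AB with redundants M_A and M_B.
On the primary (simply-supported) span, the end slopes from the loading are:
  at A: UDL 11.9: wL³/(24EI) = 21.26/EI
  at B: UDL 11.9: wL³/(24EI) = 21.26/EI
  at A: point load 161.5 at a = 0.88: Pab(L + b)/(6LEI) = 108.5/EI
  at B: point load 161.5 at a = 0.88: Pab(L + a)/(6LEI) = 77.66/EI
  θ_A0 = 129.8/EI,  θ_B0 = 98.92/EI
Flexibility coefficients: a unit moment at one end gives L/(3EI) there and L/(6EI) at the far end, so f₁₁ = f₂₂ = 1.167/EI and f₁₂ = f₂₁ = 0.5833/EI.
Compatibility — zero rotation at each built-in end:
  1.167 M_A + 0.5833 M_B = 129.8
  0.5833 M_A + 1.167 M_B = 98.92
Solving the pair gives M_A = 91.79 kip·ft and M_B = 38.9 kip·ft (hogging).

M_A = 91.79 kip·ft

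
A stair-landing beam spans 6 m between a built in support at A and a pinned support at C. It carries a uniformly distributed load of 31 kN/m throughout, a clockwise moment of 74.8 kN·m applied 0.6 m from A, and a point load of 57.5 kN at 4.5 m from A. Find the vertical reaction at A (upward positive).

R_A = 133.8 kN

Choose R_C as the redundant. The primary structure is the cantilever fixed at A.
Free-end deflection of the primary structure under the applied loading (downward +):
  UDL 31: wL⁴/(8EI) = 5022/EI
  clockwise couple 74.8 at a = 0.6: M₀a(2L − a)/(2EI) = 255.8/EI
  point load 57.5 at a = 4.5: Pa²(3L − a)/(6EI) = 2620/EI
  δ_0 = 7898/EI
Tip deflection under a unit load at C: L³/(3EI) = 72/EI.
The prop prevents deflection at C: R_C = δ_0/δ_{CC} = 7898/72 = 109.7 kN.
Vertical equilibrium: R_A = ΣP − R_C = 243.5 − 109.7 = 133.8 kN.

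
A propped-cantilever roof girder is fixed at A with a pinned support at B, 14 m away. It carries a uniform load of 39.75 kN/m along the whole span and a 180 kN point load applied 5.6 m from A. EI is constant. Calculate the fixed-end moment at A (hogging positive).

Choose R_B as the redundant. The primary structure is the cantilever fixed at A.
Free-end deflection of the primary structure under the applied loading (downward +):
  UDL 39.75: wL⁴/(8EI) = 190880/EI
  point load 180 at a = 5.6: Pa²(3L − a)/(6EI) = 34245/EI
  δ_0 = 225125/EI
Tip deflection under a unit load at B: L³/(3EI) = 914.7/EI.
The prop prevents deflection at B: R_B = δ_0/δ_{BB} = 225125/914.7 = 246.1 kN.
Moment equilibrium about A: M_A = Σ(load moments about A) − R_B·L = 4904 − 246.1×14 = 1458 kN·m.

M_A = 1458 kN·m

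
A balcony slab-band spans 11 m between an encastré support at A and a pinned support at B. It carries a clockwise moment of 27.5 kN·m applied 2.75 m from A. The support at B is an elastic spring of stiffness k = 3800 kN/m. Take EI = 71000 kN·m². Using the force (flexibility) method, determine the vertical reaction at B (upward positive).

R_B = 1.574 kN

Choose R_B as the redundant. The primary structure is the cantilever fixed at A.
Primary-structure tip deflection at B by superposition:
  clockwise couple 27.5 at a = 2.75: M₀a(2L − a)/(2EI) = 727.9/EI
Flexibility coefficient — unit upward force at B: δ_{BB} = L³/(3EI) = 443.7/EI.
With EI = 71000 kN·m²: δ_0 = 0.010252 m and δ_{BB} = 0.006249 m/kN.
Compatibility — the spring shortens by R_B/k under the reaction it provides: δ_0 − R_B·δ_{BB} = R_B/k. With 1/k = 0.000263 m/kN, R_B = δ_0 / (δ_{BB} + 1/k) = 0.010252 / (0.006249 + 0.000263) = 1.574 kN.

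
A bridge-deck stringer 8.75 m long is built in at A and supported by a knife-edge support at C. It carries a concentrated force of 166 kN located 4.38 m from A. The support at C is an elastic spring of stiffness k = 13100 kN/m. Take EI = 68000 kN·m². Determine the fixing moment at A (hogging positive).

Release the roller at C. Primary structure: cantilever fixed at A.
Downward deflection at the released point C due to the loads:
  point load 166 at a = 4.38: Pa²(3L − a)/(6EI) = 11608/EI
Tip deflection under a unit load at C: L³/(3EI) = 223.3/EI.
With EI = 68000 kN·m²: δ_0 = 0.1707 m and δ_{CC} = 0.003284 m/kN.
Compatibility — the spring shortens by R_C/k under the reaction it provides: δ_0 − R_C·δ_{CC} = R_C/k. With 1/k = 0.000076 m/kN, R_C = δ_0 / (δ_{CC} + 1/k) = 0.1707 / (0.003284 + 0.000076) = 50.8 kN.
Moment equilibrium about A: M_A = Σ(load moments about A) − R_C·L = 727.1 − 50.8×8.75 = 282.6 kN·m.

M_A = 282.6 kN·m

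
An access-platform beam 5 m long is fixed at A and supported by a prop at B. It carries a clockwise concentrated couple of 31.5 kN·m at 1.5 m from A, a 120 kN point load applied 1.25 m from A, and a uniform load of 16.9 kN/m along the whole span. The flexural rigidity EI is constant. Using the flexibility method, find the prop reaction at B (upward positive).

R_B = 46.82 kN

Remove the prop at B; the released (primary) structure is a cantilever built in at A.
Primary-structure tip deflection at B by superposition:
  clockwise couple 31.5 at a = 1.5: M₀a(2L − a)/(2EI) = 200.8/EI
  point load 120 at a = 1.25: Pa²(3L − a)/(6EI) = 429.7/EI
  UDL 16.9: wL⁴/(8EI) = 1320/EI
  δ_0 = 1951/EI
Flexibility coefficient — unit upward force at B: δ_{BB} = L³/(3EI) = 41.67/EI.
The prop prevents deflection at B: R_B = δ_0/δ_{BB} = 1951/41.67 = 46.82 kN.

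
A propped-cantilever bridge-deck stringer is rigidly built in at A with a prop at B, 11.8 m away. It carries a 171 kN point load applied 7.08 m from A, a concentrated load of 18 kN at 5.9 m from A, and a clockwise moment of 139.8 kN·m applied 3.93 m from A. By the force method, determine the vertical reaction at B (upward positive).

Remove the prop at B; the released (primary) structure is a cantilever built in at A.
Downward deflection at the released point B due to the loads:
  point load 171 at a = 7.08: Pa²(3L − a)/(6EI) = 40458/EI
  point load 18 at a = 5.9: Pa²(3L − a)/(6EI) = 3081/EI
  clockwise couple 139.8 at a = 3.93: M₀a(2L − a)/(2EI) = 5403/EI
  δ_0 = 48942/EI
Tip deflection under a unit load at B: L³/(3EI) = 547.7/EI.
The prop prevents deflection at B: R_B = δ_0/δ_{BB} = 48942/547.7 = 89.36 kN.

R_B = 89.36 kN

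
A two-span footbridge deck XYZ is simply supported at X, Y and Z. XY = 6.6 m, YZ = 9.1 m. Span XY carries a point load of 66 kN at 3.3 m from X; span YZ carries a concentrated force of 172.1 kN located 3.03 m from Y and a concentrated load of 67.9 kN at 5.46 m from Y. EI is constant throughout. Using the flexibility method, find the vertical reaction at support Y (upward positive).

Insert a hinge at Y; M_Y is the redundant, and each span becomes simply supported.
Discontinuity in slope at Y on the released structure — sum the simple-span end rotations:
  span XY: point load 66 at a = 3.3: Pab(L + a)/(6LEI) = 179.7/EI
  span YZ: point load 172.1 at a = 3.03: Pab(L + b)/(6LEI) = 879.4/EI
  span YZ: point load 67.9 at a = 5.46: Pab(L + b)/(6LEI) = 314.9/EI
  relative rotation θ_0 = (179.7 + 1194)/EI = 1374/EI
A unit hogging moment at Y produces rotation L₁/(3EI) + L₂/(3EI) = 5.233/EI.
Compatibility: M_Y·(L₁+L₂)/(3EI) = θ_0, giving M_Y = 262.5 kN·m (hogging).
Span XY, ΣM about X with M_Y applied at Y: R_Y^{XY}·6.6 = 217.8 + 262.5, so R_Y^{XY} = 72.78 kN and R_X = 66 − 72.78 = -6.78 kN.
Span YZ, ΣM about Z: R_Y^{YZ}·9.1 = 1292 + 262.5, so R_Y^{YZ} = 170.8 kN and R_Z = 240 − 170.8 = 69.19 kN.
R_Y = 72.78 + 170.8 = 243.6 kN.

R_Y = 243.6 kN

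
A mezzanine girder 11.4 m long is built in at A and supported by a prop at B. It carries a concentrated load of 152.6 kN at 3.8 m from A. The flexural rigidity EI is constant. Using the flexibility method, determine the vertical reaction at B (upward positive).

R_B = 22.61 kN

Remove the prop at B; the released (primary) structure is a cantilever built in at A.
Deflection at B on the released cantilever, summing each load's contribution:
  point load 152.6 at a = 3.8: Pa²(3L − a)/(6EI) = 11165/EI
Flexibility coefficient — unit upward force at B: δ_{BB} = L³/(3EI) = 493.8/EI.
The prop prevents deflection at B: R_B = δ_0/δ_{BB} = 11165/493.8 = 22.61 kN.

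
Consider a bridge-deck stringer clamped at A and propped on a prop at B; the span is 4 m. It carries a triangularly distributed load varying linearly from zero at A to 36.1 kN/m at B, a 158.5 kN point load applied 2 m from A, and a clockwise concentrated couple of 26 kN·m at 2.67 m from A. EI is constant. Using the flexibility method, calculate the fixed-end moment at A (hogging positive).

Choose R_B as the redundant. The primary structure is the cantilever fixed at A.
Free-end deflection of the primary structure under the applied loading (downward +):
  triangular load, peak 36.1 at the free end: 11w₀L⁴/(120EI) = 847.1/EI
  point load 158.5 at a = 2: Pa²(3L − a)/(6EI) = 1057/EI
  clockwise couple 26 at a = 2.67: M₀a(2L − a)/(2EI) = 185/EI
  δ_0 = 2089/EI
Tip deflection under a unit load at B: L³/(3EI) = 21.33/EI.
Compatibility at B: δ_0 − R_B·δ_{BB} = 0, so R_B = 2089/21.33 = 97.91 kN.
Moment equilibrium about A: M_A = Σ(load moments about A) − R_B·L = 535.5 − 97.91×4 = 143.9 kN·m.

M_A = 143.9 kN·m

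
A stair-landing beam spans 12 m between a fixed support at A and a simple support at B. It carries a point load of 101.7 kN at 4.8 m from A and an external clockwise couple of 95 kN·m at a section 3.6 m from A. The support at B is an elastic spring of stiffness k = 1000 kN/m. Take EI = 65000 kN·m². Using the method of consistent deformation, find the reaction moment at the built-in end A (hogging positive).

M_A = 289.8 kN·m

Release the roller at B. Primary structure: cantilever fixed at A.
Deflection at B on the released cantilever, summing each load's contribution:
  point load 101.7 at a = 4.8: Pa²(3L − a)/(6EI) = 12184/EI
  clockwise couple 95 at a = 3.6: M₀a(2L − a)/(2EI) = 3488/EI
  δ_0 = 15673/EI
Tip deflection under a unit load at B: L³/(3EI) = 576/EI.
With EI = 65000 kN·m²: δ_0 = 0.24112 m and δ_{BB} = 0.008862 m/kN.
Compatibility — the spring shortens by R_B/k under the reaction it provides: δ_0 − R_B·δ_{BB} = R_B/k. With 1/k = 0.001 m/kN, R_B = δ_0 / (δ_{BB} + 1/k) = 0.24112 / (0.008862 + 0.001) = 24.45 kN.
Moment equilibrium about A: M_A = Σ(load moments about A) − R_B·L = 583.2 − 24.45×12 = 289.8 kN·m.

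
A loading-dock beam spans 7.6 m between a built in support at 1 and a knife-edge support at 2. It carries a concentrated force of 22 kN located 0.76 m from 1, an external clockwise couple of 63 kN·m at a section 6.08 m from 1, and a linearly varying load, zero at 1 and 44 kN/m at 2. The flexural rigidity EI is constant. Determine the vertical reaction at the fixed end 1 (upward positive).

R_1 = 84.98 kN

Release the roller at 2. Primary structure: cantilever fixed at 1.
Primary-structure tip deflection at 2 by superposition:
  point load 22 at a = 0.76: Pa²(3L − a)/(6EI) = 46.68/EI
  clockwise couple 63 at a = 6.08: M₀a(2L − a)/(2EI) = 1747/EI
  triangular load, peak 44 at the free end: 11w₀L⁴/(120EI) = 13456/EI
  δ_0 = 15249/EI
Flexibility coefficient — unit upward force at 2: δ_{22} = L³/(3EI) = 146.3/EI.
The prop prevents deflection at 2: R_2 = δ_0/δ_{22} = 15249/146.3 = 104.2 kN.
Vertical equilibrium: R_1 = ΣP − R_2 = 189.2 − 104.2 = 84.98 kN.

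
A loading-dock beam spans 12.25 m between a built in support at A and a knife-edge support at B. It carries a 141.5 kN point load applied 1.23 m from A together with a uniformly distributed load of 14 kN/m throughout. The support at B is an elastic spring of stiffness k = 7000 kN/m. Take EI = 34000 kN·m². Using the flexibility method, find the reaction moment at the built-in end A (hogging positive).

Remove the prop at B; the released (primary) structure is a cantilever built in at A.
Downward deflection at the released point B due to the loads:
  point load 141.5 at a = 1.23: Pa²(3L − a)/(6EI) = 1267/EI
  UDL 14: wL⁴/(8EI) = 39408/EI
  δ_0 = 40675/EI
Tip deflection under a unit load at B: L³/(3EI) = 612.8/EI.
With EI = 34000 kN·m²: δ_0 = 1.1963 m and δ_{BB} = 0.018022 m/kN.
Compatibility — the spring shortens by R_B/k under the reaction it provides: δ_0 − R_B·δ_{BB} = R_B/k. With 1/k = 0.000143 m/kN, R_B = δ_0 / (δ_{BB} + 1/k) = 1.1963 / (0.018022 + 0.000143) = 65.86 kN.
Moment equilibrium about A: M_A = Σ(load moments about A) − R_B·L = 1224 − 65.86×12.25 = 417.7 kN·m.

M_A = 417.7 kN·m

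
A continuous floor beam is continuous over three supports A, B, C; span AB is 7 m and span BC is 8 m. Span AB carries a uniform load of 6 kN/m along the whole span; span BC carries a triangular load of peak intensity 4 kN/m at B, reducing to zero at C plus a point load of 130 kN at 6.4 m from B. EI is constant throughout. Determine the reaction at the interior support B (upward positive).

R_B = 78.96 kN

Release continuity at B by inserting a hinge; the redundant is the internal moment M_B. The primary structure is two simply-supported spans AB and BC.
Discontinuity in slope at B on the released structure — sum the simple-span end rotations:
  span AB: UDL 6: wL³/(24EI) = 85.75/EI
  span BC: triangular load, peak 4: w₀L³/(45EI) = 45.51/EI
  span BC: point load 130 at a = 6.4: Pab(L + b)/(6LEI) = 266.2/EI
  relative rotation θ_0 = (85.75 + 311.8)/EI = 397.5/EI
A unit hogging moment at B produces rotation L₁/(3EI) + L₂/(3EI) = 5/EI.
Slope continuity at B: θ_0 = M_B·5/EI, so M_B = 397.5/5 = 79.5 kN·m (hogging).
Span AB, ΣM about A with M_B applied at B: R_B^{AB}·7 = 147 + 79.5, so R_B^{AB} = 32.36 kN and R_A = 42 − 32.36 = 9.643 kN.
Span BC, ΣM about C: R_B^{BC}·8 = 293.3 + 79.5, so R_B^{BC} = 46.6 kN and R_C = 146 − 46.6 = 99.4 kN.
R_B = 32.36 + 46.6 = 78.96 kN.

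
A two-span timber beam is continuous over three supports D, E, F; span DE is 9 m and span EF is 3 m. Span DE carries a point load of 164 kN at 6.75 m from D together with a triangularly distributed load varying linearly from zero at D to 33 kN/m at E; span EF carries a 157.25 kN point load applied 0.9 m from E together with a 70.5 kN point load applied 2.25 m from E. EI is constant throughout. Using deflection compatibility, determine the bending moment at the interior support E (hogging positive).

M_E = 342.5 kN·m

Insert a hinge at E; M_E is the redundant, and each span becomes simply supported.
Discontinuity in slope at E on the released structure — sum the simple-span end rotations:
  span DE: point load 164 at a = 6.75: Pab(L + a)/(6LEI) = 726.5/EI
  span DE: triangular load, peak 33: w₀L³/(45EI) = 534.6/EI
  span EF: point load 157.25 at a = 0.9: Pab(L + b)/(6LEI) = 84.21/EI
  span EF: point load 70.5 at a = 2.25: Pab(L + b)/(6LEI) = 24.79/EI
  relative rotation θ_0 = (1261 + 109)/EI = 1370/EI
A unit hogging moment at E produces rotation L₁/(3EI) + L₂/(3EI) = 4/EI.
Slope continuity at E: θ_0 = M_E·4/EI, so M_E = 1370/4 = 342.5 kN·m (hogging).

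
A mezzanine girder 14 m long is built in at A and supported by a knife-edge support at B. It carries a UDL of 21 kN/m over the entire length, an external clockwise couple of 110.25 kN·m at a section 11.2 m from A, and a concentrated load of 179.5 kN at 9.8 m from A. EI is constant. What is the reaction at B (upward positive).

Take the reaction at B as the redundant and release it; the primary structure is a cantilever fixed at A.
Deflection at B on the released cantilever, summing each load's contribution:
  UDL 21: wL⁴/(8EI) = 100842/EI
  clockwise couple 110.25 at a = 11.2: M₀a(2L − a)/(2EI) = 10372/EI
  point load 179.5 at a = 9.8: Pa²(3L − a)/(6EI) = 92517/EI
  δ_0 = 203731/EI
Flexibility coefficient — unit upward force at B: δ_{BB} = L³/(3EI) = 914.7/EI.
Compatibility at B: δ_0 − R_B·δ_{BB} = 0, so R_B = 203731/914.7 = 222.7 kN.

R_B = 222.7 kN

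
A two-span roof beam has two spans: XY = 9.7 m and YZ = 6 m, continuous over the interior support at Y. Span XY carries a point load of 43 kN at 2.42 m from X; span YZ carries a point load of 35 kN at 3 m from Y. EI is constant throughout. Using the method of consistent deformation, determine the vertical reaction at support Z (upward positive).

Release continuity at Y by inserting a hinge; the redundant is the internal moment M_Y. The primary structure is two simply-supported spans XY and YZ.
Rotations at Y on the released spans (each span's end-slope, ×1/EI):
  span XY: point load 43 at a = 2.42: Pab(L + a)/(6LEI) = 157.8/EI
  span YZ: point load 35 at a = 3: Pab(L + b)/(6LEI) = 78.75/EI
  relative rotation θ_0 = (157.8 + 78.75)/EI = 236.5/EI
A unit hogging moment at Y produces rotation L₁/(3EI) + L₂/(3EI) = 5.233/EI.
Slope continuity at Y: θ_0 = M_Y·5.233/EI, so M_Y = 236.5/5.233 = 45.19 kN·m (hogging).
Span YZ, ΣM about Z: R_Y^{YZ}·6 = 105 + 45.19, so R_Y^{YZ} = 25.03 kN and R_Z = 35 − 25.03 = 9.968 kN.

R_Z = 9.968 kN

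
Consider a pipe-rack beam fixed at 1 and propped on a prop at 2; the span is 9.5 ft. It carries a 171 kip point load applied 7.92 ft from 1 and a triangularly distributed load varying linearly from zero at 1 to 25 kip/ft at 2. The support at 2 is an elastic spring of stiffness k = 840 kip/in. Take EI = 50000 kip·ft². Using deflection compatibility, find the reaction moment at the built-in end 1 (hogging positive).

M_1 = 294.4 kip·ft

Release the roller at 2. Primary structure: cantilever fixed at 1.
Free-end deflection of the primary structure under the applied loading (downward +):
  point load 171 at a = 7.92: Pa²(3L − a)/(6EI) = 36791/EI
  triangular load, peak 25 at the free end: 11w₀L⁴/(120EI) = 18666/EI
  δ_0 = 55457/EI
Flexibility coefficient — unit upward force at 2: δ_{22} = L³/(3EI) = 285.8/EI.
With EI = 50000 kip·ft²: δ_0 = 1.1091 ft and δ_{22} = 0.005716 ft/kip.
Compatibility — the spring shortens by R_2/k under the reaction it provides: δ_0 − R_2·δ_{22} = R_2/k. With 1/k = 1/(840×12) ft/kip = 0.000099 ft/kip, R_2 = δ_0 / (δ_{22} + 1/k) = 1.1091 / (0.005716 + 0.000099) = 190.7 kip.
Moment equilibrium about 1: M_1 = Σ(load moments about 1) − R_2·L = 2106 − 190.7×9.5 = 294.4 kip·ft.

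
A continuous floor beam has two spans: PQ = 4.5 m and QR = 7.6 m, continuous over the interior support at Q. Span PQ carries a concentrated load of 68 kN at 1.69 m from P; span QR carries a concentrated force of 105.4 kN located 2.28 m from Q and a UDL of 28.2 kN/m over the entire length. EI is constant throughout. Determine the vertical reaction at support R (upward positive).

R_R = 107.7 kN

Release continuity at Q by inserting a hinge; the redundant is the internal moment M_Q. The primary structure is two simply-supported spans PQ and QR.
Rotations at Q on the released spans (each span's end-slope, ×1/EI):
  span PQ: point load 68 at a = 1.69: Pab(L + a)/(6LEI) = 74.03/EI
  span QR: point load 105.4 at a = 2.28: Pab(L + b)/(6LEI) = 362.2/EI
  span QR: UDL 28.2: wL³/(24EI) = 515.8/EI
  relative rotation θ_0 = (74.03 + 878)/EI = 952.1/EI
A unit hogging moment at Q produces rotation L₁/(3EI) + L₂/(3EI) = 4.033/EI.
Slope continuity at Q: θ_0 = M_Q·4.033/EI, so M_Q = 952.1/4.033 = 236 kN·m (hogging).
Span QR, ΣM about R: R_Q^{QR}·7.6 = 1375 + 236, so R_Q^{QR} = 212 kN and R_R = 319.7 − 212 = 107.7 kN.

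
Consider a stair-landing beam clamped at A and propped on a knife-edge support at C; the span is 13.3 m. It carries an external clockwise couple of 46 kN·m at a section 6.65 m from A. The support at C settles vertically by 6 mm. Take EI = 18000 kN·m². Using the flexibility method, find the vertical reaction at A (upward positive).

R_A = -3.753 kN

Release the roller at C. Primary structure: cantilever fixed at A.
Primary-structure tip deflection at C by superposition:
  clockwise couple 46 at a = 6.65: M₀a(2L − a)/(2EI) = 3051/EI
Flexibility coefficient — unit upward force at C: δ_{CC} = L³/(3EI) = 784.2/EI.
With EI = 18000 kN·m²: δ_0 = 0.16952 m and δ_{CC} = 0.043567 m/kN.
Compatibility — the beam at C must follow the support down by 0.006 m: δ_0 − R_C·δ_{CC} = 0.006, so R_C = (0.16952 − 0.006)/0.043567 = 3.753 kN.
Vertical equilibrium: R_A = ΣP − R_C = 0 − 3.753 = -3.753 kN.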